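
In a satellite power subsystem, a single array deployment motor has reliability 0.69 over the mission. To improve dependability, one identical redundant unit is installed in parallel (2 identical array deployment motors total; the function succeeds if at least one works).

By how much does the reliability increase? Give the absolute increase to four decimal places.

0.2139

R_before = 0.69
R_after = 1 − (1 − 0.69)^2 = 0.9039
ΔR = 0.9039 − 0.69 = 0.2139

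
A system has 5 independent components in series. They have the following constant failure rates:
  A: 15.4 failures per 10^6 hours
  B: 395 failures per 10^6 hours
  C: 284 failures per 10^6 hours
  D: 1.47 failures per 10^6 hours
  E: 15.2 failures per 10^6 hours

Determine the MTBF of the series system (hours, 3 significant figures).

Series of exponential components: λ_sys = Σ λ_i
λ_sys = 0.0000154 + 0.000395 + 0.000284 + 0.00000147 + 0.0000152 = 7.1107e-04 /h
MTBF = 1 / λ_sys = 1410 h

1410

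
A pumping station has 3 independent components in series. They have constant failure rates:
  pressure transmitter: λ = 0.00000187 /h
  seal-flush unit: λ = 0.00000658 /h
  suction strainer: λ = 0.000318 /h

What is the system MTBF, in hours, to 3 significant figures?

3060

Series of exponential components: λ_sys = Σ λ_i
λ_sys = 0.00000187 + 0.00000658 + 0.000318 = 3.2645e-04 /h
MTBF = 1 / λ_sys = 3060 h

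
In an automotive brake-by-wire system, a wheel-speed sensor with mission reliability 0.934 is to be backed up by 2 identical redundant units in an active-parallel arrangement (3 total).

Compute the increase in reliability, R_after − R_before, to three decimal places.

0.066

R_before = 0.934
R_after = 1 − (1 − 0.934)^3 = 1.000
ΔR = 1.000 − 0.934 = 0.066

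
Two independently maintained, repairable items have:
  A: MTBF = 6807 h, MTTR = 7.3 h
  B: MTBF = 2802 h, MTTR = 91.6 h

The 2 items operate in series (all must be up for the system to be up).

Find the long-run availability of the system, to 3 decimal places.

A(A) = MTBF/(MTBF+MTTR) = 6807/(6807+7.3) = 0.998929
A(B) = MTBF/(MTBF+MTTR) = 2802/(2802+91.6) = 0.968344
Series availability: 0.998929 × 0.968344 = 0.967

0.967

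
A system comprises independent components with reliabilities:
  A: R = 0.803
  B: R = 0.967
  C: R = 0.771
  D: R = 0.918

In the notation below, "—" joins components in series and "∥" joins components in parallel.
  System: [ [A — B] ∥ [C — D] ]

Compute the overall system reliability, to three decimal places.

0.935

Series (A and B): 0.80300 × 0.96700 = 0.77650
Series (C and D): 0.77100 × 0.91800 = 0.70778
Parallel ([0.77650] and [0.70778]): 1 − (1 − 0.77650)(1 − 0.70778) = 0.935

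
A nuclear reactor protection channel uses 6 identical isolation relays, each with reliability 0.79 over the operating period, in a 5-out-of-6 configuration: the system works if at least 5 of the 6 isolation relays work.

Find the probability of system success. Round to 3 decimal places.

0.631

R = Σ_{i=5}^{6} C(6,i) p^i (1−p)^{6−i} with p = 0.79
C(6,5)·0.79^5·0.21^1 = 0.38771
C(6,6)·0.79^6·0.21^0 = 0.24309
Sum = 0.631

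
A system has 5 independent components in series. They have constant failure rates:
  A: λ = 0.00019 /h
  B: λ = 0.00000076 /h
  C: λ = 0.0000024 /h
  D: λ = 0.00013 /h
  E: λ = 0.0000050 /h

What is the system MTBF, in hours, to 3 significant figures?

3050

Series of exponential components: λ_sys = Σ λ_i
λ_sys = 0.00019 + 0.00000076 + 0.0000024 + 0.00013 + 0.0000050 = 3.2816e-04 /h
MTBF = 1 / λ_sys = 3050 h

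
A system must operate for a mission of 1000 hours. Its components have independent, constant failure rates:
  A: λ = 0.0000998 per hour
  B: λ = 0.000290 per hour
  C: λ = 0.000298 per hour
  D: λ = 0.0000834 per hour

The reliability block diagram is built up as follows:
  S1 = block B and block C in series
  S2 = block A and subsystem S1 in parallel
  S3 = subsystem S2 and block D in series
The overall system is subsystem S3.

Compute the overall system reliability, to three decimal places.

R(A) = exp(−0.0000998 × 1000) = 0.90502
R(B) = exp(−0.000290 × 1000) = 0.74826
R(C) = exp(−0.000298 × 1000) = 0.74230
R(D) = exp(−0.0000834 × 1000) = 0.91998
Series (B and C): 0.74826 × 0.74230 = 0.55543
Parallel (A and [0.55543]): 1 − (1 − 0.90502)(1 − 0.55543) = 0.95777
Series ([0.95777] and D): 0.95777 × 0.91998 = 0.881

0.881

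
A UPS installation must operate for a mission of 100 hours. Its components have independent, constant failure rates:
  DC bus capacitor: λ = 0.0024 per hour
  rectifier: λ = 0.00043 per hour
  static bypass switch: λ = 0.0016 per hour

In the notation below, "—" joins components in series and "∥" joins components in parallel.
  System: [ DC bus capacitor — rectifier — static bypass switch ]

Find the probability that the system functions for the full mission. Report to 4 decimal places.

R(DC bus capacitor) = exp(−0.0024 × 100) = 0.786628
R(rectifier) = exp(−0.00043 × 100) = 0.957911
R(static bypass switch) = exp(−0.0016 × 100) = 0.852144
Series (DC bus capacitor, rectifier, and static bypass switch): 0.786628 × 0.957911 × 0.852144 = 0.6421

0.6421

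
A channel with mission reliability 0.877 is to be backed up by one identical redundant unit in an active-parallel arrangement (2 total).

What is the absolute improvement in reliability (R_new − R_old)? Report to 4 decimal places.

0.1079

R_before = 0.877
R_after = 1 − (1 − 0.877)^2 = 0.9849
ΔR = 0.9849 − 0.877 = 0.1079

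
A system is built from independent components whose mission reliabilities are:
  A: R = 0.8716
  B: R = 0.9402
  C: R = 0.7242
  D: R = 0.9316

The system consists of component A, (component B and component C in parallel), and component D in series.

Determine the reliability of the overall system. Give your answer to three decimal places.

Parallel (B and C): 1 − (1 − 0.94020)(1 − 0.72420) = 0.98351
Series (A, [0.98351], and D): 0.87160 × 0.98351 × 0.93160 = 0.799

0.799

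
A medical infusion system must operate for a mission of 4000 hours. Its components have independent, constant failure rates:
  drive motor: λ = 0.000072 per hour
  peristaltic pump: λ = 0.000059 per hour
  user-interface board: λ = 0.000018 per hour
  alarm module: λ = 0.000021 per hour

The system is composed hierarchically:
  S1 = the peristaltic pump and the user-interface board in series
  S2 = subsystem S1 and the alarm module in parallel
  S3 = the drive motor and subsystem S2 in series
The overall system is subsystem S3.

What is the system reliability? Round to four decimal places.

R(drive motor) = exp(−0.000072 × 4000) = 0.749762
R(peristaltic pump) = exp(−0.000059 × 4000) = 0.789781
R(user-interface board) = exp(−0.000018 × 4000) = 0.930531
R(alarm module) = exp(−0.000021 × 4000) = 0.919431
Series (peristaltic pump and user-interface board): 0.789781 × 0.930531 = 0.734916
Parallel ([0.734916] and alarm module): 1 − (1 − 0.734916)(1 − 0.919431) = 0.978642
Series (drive motor and [0.978642]): 0.749762 × 0.978642 = 0.7337

0.7337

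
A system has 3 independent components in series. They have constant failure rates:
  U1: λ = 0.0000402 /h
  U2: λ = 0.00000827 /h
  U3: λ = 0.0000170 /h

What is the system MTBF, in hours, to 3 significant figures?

Series of exponential components: λ_sys = Σ λ_i
λ_sys = 0.0000402 + 0.00000827 + 0.0000170 = 6.5470e-05 /h
MTBF = 1 / λ_sys = 15300 h

15300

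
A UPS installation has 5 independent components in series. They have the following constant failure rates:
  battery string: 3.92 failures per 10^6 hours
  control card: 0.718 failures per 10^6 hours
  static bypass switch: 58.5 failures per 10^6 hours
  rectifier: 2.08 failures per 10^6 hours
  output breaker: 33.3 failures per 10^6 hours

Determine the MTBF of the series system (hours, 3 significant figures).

Series of exponential components: λ_sys = Σ λ_i
λ_sys = 0.00000392 + 0.000000718 + 0.0000585 + 0.00000208 + 0.0000333 = 9.8518e-05 /h
MTBF = 1 / λ_sys = 10200 h

10200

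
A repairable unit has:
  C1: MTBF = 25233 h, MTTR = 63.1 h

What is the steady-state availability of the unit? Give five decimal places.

A(C1) = MTBF/(MTBF+MTTR) = 25233/(25233+63.1) = 0.99751

0.99751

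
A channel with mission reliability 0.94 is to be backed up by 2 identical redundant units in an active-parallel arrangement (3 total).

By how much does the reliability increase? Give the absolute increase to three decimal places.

R_before = 0.94
R_after = 1 − (1 − 0.94)^3 = 1.000
ΔR = 1.000 − 0.94 = 0.060

0.060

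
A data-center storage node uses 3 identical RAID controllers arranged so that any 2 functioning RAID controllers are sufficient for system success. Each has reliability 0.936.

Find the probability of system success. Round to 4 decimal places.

R = Σ_{i=2}^{3} C(3,i) p^i (1−p)^{3−i} with p = 0.936
C(3,2)·0.936^2·0.064^1 = 0.168210
C(3,3)·0.936^3·0.064^0 = 0.820026
Sum = 0.9882

0.9882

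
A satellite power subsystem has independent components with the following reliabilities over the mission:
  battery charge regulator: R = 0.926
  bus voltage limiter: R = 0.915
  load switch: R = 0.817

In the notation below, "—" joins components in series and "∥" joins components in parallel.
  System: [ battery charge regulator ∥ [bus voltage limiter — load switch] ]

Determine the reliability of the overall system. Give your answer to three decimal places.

Series (bus voltage limiter and load switch): 0.91500 × 0.81700 = 0.74756
Parallel (battery charge regulator and [0.74756]): 1 − (1 − 0.92600)(1 − 0.74756) = 0.981

0.981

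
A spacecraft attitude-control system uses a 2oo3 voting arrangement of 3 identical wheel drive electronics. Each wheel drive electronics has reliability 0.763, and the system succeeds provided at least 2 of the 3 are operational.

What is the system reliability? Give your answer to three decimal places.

0.858

R = Σ_{i=2}^{3} C(3,i) p^i (1−p)^{3−i} with p = 0.763
C(3,2)·0.763^2·0.237^1 = 0.41392
C(3,3)·0.763^3·0.237^0 = 0.44419
Sum = 0.858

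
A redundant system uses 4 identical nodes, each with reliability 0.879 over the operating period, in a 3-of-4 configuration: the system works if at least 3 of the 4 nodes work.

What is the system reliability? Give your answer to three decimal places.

R = Σ_{i=3}^{4} C(4,i) p^i (1−p)^{4−i} with p = 0.879
C(4,3)·0.879^3·0.121^1 = 0.32871
C(4,4)·0.879^4·0.121^0 = 0.59697
Sum = 0.926

0.926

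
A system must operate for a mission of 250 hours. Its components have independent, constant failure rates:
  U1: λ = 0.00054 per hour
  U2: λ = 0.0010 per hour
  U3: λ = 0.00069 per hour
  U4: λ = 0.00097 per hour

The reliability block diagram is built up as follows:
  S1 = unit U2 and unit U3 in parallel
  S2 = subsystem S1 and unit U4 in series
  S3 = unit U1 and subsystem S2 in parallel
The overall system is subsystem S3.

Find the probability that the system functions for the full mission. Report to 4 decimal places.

0.9693

R(U1) = exp(−0.00054 × 250) = 0.873716
R(U2) = exp(−0.0010 × 250) = 0.778801
R(U3) = exp(−0.00069 × 250) = 0.841558
R(U4) = exp(−0.00097 × 250) = 0.784664
Parallel (U2 and U3): 1 − (1 − 0.778801)(1 − 0.841558) = 0.964953
Series ([0.964953] and U4): 0.964953 × 0.784664 = 0.757164
Parallel (U1 and [0.757164]): 1 − (1 − 0.873716)(1 − 0.757164) = 0.9693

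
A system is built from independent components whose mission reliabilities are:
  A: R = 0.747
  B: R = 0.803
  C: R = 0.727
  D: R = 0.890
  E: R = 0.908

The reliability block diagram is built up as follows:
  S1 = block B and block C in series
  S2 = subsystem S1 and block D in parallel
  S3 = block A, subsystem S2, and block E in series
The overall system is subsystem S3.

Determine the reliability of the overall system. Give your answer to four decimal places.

0.6472

Series (B and C): 0.803000 × 0.727000 = 0.583781
Parallel ([0.583781] and D): 1 − (1 − 0.583781)(1 − 0.890000) = 0.954216
Series (A, [0.954216], and E): 0.747000 × 0.954216 × 0.908000 = 0.6472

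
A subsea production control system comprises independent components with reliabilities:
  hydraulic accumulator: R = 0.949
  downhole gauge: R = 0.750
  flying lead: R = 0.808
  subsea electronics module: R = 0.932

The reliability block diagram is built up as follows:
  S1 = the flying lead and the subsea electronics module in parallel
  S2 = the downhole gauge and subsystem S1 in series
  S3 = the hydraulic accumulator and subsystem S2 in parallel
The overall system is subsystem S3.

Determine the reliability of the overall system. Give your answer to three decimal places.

Parallel (flying lead and subsea electronics module): 1 − (1 − 0.80800)(1 − 0.93200) = 0.98694
Series (downhole gauge and [0.98694]): 0.75000 × 0.98694 = 0.74021
Parallel (hydraulic accumulator and [0.74021]): 1 − (1 − 0.94900)(1 − 0.74021) = 0.987

0.987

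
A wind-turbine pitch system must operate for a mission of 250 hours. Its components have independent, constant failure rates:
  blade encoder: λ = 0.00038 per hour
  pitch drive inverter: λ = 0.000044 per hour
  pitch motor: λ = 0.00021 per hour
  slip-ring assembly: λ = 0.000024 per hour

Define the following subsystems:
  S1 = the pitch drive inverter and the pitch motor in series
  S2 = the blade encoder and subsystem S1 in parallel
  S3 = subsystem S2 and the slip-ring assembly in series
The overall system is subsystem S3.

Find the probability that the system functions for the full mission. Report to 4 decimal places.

R(blade encoder) = exp(−0.00038 × 250) = 0.909373
R(pitch drive inverter) = exp(−0.000044 × 250) = 0.989060
R(pitch motor) = exp(−0.00021 × 250) = 0.948854
R(slip-ring assembly) = exp(−0.000024 × 250) = 0.994018
Series (pitch drive inverter and pitch motor): 0.989060 × 0.948854 = 0.938474
Parallel (blade encoder and [0.938474]): 1 − (1 − 0.909373)(1 − 0.938474) = 0.994424
Series ([0.994424] and slip-ring assembly): 0.994424 × 0.994018 = 0.9885

0.9885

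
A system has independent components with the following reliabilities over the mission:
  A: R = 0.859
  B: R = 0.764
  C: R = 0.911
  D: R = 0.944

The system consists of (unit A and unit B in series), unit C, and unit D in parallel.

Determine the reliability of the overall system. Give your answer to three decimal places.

0.998

Series (A and B): 0.85900 × 0.76400 = 0.65628
Parallel ([0.65628], C, and D): 1 − (1 − 0.65628)(1 − 0.91100)(1 − 0.94400) = 0.998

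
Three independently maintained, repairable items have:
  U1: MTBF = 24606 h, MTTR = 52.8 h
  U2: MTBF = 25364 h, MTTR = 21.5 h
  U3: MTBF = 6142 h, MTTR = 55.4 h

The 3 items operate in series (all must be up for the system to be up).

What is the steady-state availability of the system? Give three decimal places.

A(U1) = MTBF/(MTBF+MTTR) = 24606/(24606+52.8) = 0.997859
A(U2) = MTBF/(MTBF+MTTR) = 25364/(25364+21.5) = 0.999153
A(U3) = MTBF/(MTBF+MTTR) = 6142/(6142+55.4) = 0.991061
Series availability: 0.997859 × 0.999153 × 0.991061 = 0.988

0.988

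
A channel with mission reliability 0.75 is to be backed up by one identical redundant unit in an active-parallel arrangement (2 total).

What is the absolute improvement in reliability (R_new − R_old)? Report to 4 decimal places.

R_before = 0.75
R_after = 1 − (1 − 0.75)^2 = 0.9375
ΔR = 0.9375 − 0.75 = 0.1875

0.1875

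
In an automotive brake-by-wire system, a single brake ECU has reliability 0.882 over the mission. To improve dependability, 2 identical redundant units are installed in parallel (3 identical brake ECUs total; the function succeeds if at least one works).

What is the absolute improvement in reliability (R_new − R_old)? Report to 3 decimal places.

R_before = 0.882
R_after = 1 − (1 − 0.882)^3 = 0.998
ΔR = 0.998 − 0.882 = 0.116

0.116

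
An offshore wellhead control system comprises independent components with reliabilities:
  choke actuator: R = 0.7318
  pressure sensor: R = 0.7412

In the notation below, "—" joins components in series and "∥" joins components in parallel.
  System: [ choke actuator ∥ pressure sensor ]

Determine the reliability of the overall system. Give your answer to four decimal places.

Parallel (choke actuator and pressure sensor): 1 − (1 − 0.731800)(1 − 0.741200) = 0.9306

0.9306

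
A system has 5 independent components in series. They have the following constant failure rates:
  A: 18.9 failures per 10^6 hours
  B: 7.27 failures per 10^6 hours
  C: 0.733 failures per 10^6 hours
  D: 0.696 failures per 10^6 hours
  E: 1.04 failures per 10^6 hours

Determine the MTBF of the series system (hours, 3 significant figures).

Series of exponential components: λ_sys = Σ λ_i
λ_sys = 0.0000189 + 0.00000727 + 0.000000733 + 0.000000696 + 0.00000104 = 2.8639e-05 /h
MTBF = 1 / λ_sys = 34900 h

34900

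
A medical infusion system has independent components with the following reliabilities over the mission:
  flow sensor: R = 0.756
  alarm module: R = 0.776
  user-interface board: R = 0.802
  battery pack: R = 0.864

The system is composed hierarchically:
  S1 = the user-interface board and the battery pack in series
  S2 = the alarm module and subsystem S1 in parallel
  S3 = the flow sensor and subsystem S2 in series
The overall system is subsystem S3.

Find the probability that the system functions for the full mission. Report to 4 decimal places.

0.7040

Series (user-interface board and battery pack): 0.802000 × 0.864000 = 0.692928
Parallel (alarm module and [0.692928]): 1 − (1 − 0.776000)(1 − 0.692928) = 0.931216
Series (flow sensor and [0.931216]): 0.756000 × 0.931216 = 0.7040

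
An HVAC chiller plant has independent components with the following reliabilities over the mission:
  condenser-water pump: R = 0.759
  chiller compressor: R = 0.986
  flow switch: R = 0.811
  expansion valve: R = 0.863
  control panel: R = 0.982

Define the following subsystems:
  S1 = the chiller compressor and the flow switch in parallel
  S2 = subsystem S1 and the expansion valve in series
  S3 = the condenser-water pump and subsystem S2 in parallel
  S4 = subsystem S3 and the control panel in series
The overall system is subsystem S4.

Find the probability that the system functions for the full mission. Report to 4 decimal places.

0.9490

Parallel (chiller compressor and flow switch): 1 − (1 − 0.986000)(1 − 0.811000) = 0.997354
Series ([0.997354] and expansion valve): 0.997354 × 0.863000 = 0.860717
Parallel (condenser-water pump and [0.860717]): 1 − (1 − 0.759000)(1 − 0.860717) = 0.966433
Series ([0.966433] and control panel): 0.966433 × 0.982000 = 0.9490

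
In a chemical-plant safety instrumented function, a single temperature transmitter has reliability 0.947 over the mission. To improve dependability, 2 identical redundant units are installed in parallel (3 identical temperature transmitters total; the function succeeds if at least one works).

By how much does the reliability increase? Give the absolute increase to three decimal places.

R_before = 0.947
R_after = 1 − (1 − 0.947)^3 = 1.000
ΔR = 1.000 − 0.947 = 0.053

0.053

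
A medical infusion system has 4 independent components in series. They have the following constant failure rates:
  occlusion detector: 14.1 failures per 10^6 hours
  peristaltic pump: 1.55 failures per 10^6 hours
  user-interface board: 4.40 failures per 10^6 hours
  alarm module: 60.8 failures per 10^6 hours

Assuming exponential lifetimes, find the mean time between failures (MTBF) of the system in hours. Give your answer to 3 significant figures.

12400

Series of exponential components: λ_sys = Σ λ_i
λ_sys = 0.0000141 + 0.00000155 + 0.00000440 + 0.0000608 = 8.0850e-05 /h
MTBF = 1 / λ_sys = 12400 h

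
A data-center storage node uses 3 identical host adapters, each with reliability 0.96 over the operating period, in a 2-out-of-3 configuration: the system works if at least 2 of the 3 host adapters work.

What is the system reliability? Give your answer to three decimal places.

R = Σ_{i=2}^{3} C(3,i) p^i (1−p)^{3−i} with p = 0.96
C(3,2)·0.96^2·0.04^1 = 0.11059
C(3,3)·0.96^3·0.04^0 = 0.88474
Sum = 0.995

0.995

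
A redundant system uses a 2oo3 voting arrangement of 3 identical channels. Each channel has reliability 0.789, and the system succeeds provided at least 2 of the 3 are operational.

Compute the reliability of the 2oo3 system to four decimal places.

R = Σ_{i=2}^{3} C(3,i) p^i (1−p)^{3−i} with p = 0.789
C(3,2)·0.789^2·0.211^1 = 0.394056
C(3,3)·0.789^3·0.211^0 = 0.491169
Sum = 0.8852

0.8852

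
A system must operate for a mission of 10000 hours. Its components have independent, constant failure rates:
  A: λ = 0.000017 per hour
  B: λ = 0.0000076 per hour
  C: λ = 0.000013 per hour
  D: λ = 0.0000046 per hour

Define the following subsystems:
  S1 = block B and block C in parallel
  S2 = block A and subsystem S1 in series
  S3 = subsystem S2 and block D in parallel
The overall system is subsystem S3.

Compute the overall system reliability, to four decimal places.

0.9926

R(A) = exp(−0.000017 × 10000) = 0.843665
R(B) = exp(−0.0000076 × 10000) = 0.926816
R(C) = exp(−0.000013 × 10000) = 0.878095
R(D) = exp(−0.0000046 × 10000) = 0.955042
Parallel (B and C): 1 − (1 − 0.926816)(1 − 0.878095) = 0.991079
Series (A and [0.991079]): 0.843665 × 0.991079 = 0.836139
Parallel ([0.836139] and D): 1 − (1 − 0.836139)(1 − 0.955042) = 0.9926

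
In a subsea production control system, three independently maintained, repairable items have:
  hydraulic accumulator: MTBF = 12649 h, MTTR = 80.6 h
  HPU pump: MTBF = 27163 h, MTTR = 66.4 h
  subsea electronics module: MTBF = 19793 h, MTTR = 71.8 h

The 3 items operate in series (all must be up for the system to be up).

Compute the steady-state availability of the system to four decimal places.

A(hydraulic accumulator) = MTBF/(MTBF+MTTR) = 12649/(12649+80.6) = 0.993668
A(HPU pump) = MTBF/(MTBF+MTTR) = 27163/(27163+66.4) = 0.997561
A(subsea electronics module) = MTBF/(MTBF+MTTR) = 19793/(19793+71.8) = 0.996386
Series availability: 0.993668 × 0.997561 × 0.996386 = 0.9877

0.9877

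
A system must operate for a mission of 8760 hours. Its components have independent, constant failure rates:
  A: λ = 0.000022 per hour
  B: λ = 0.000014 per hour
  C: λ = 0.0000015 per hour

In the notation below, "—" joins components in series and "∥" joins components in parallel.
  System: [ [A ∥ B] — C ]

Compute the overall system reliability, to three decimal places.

R(A) = exp(−0.000022 × 8760) = 0.82471
R(B) = exp(−0.000014 × 8760) = 0.88458
R(C) = exp(−0.0000015 × 8760) = 0.98695
Parallel (A and B): 1 − (1 − 0.82471)(1 − 0.88458) = 0.97977
Series ([0.97977] and C): 0.97977 × 0.98695 = 0.967

0.967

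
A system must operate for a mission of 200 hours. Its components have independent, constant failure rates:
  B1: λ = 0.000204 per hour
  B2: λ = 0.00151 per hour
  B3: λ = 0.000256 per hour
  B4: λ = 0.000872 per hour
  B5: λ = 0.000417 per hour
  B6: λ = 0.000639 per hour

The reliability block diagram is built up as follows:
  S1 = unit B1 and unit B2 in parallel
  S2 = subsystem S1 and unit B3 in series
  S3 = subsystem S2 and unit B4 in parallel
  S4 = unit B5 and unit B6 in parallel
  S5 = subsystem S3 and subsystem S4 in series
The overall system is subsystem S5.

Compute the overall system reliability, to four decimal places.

0.9809

R(B1) = exp(−0.000204 × 200) = 0.960021
R(B2) = exp(−0.00151 × 200) = 0.739338
R(B3) = exp(−0.000256 × 200) = 0.950089
R(B4) = exp(−0.000872 × 200) = 0.839961
R(B5) = exp(−0.000417 × 200) = 0.919983
R(B6) = exp(−0.000639 × 200) = 0.880029
Parallel (B1 and B2): 1 − (1 − 0.960021)(1 − 0.739338) = 0.989579
Series ([0.989579] and B3): 0.989579 × 0.950089 = 0.940188
Parallel ([0.940188] and B4): 1 − (1 − 0.940188)(1 − 0.839961) = 0.990428
Parallel (B5 and B6): 1 − (1 − 0.919983)(1 − 0.880029) = 0.990400
Series ([0.990428] and [0.990400]): 0.990428 × 0.990400 = 0.9809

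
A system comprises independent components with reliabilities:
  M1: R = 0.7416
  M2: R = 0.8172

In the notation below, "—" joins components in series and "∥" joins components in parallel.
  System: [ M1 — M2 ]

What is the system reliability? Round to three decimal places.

0.606

Series (M1 and M2): 0.74160 × 0.81720 = 0.606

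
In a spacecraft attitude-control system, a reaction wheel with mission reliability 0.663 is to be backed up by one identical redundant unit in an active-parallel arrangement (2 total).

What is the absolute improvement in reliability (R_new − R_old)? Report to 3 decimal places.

0.223

R_before = 0.663
R_after = 1 − (1 − 0.663)^2 = 0.886
ΔR = 0.886 − 0.663 = 0.223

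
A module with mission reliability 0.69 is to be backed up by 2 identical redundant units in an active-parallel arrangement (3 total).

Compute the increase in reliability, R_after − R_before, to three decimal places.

R_before = 0.69
R_after = 1 − (1 − 0.69)^3 = 0.970
ΔR = 0.970 − 0.69 = 0.280

0.280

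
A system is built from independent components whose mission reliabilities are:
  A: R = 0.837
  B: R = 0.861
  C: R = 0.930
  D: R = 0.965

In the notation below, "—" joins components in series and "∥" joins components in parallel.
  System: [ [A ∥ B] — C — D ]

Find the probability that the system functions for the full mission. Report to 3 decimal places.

Parallel (A and B): 1 − (1 − 0.83700)(1 − 0.86100) = 0.97734
Series ([0.97734], C, and D): 0.97734 × 0.93000 × 0.96500 = 0.877

0.877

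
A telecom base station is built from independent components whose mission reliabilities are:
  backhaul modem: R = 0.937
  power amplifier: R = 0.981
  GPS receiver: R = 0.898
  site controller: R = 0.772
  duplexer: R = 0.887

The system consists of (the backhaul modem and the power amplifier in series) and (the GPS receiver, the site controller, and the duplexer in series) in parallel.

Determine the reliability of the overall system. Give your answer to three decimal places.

0.969

Series (backhaul modem and power amplifier): 0.93700 × 0.98100 = 0.91920
Series (GPS receiver, site controller, and duplexer): 0.89800 × 0.77200 × 0.88700 = 0.61492
Parallel ([0.91920] and [0.61492]): 1 − (1 − 0.91920)(1 − 0.61492) = 0.969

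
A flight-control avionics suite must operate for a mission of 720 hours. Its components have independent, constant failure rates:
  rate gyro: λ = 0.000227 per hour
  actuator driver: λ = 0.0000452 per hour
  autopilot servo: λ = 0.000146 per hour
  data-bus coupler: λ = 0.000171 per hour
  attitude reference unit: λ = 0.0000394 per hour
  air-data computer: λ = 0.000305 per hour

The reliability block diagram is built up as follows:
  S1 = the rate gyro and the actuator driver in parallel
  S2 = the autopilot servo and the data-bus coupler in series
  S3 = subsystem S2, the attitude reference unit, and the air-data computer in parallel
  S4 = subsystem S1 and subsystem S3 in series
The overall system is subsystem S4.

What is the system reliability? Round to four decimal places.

R(rate gyro) = exp(−0.000227 × 720) = 0.849217
R(actuator driver) = exp(−0.0000452 × 720) = 0.967980
R(autopilot servo) = exp(−0.000146 × 720) = 0.900216
R(data-bus coupler) = exp(−0.000171 × 720) = 0.884158
R(attitude reference unit) = exp(−0.0000394 × 720) = 0.972031
R(air-data computer) = exp(−0.000305 × 720) = 0.802840
Parallel (rate gyro and actuator driver): 1 − (1 − 0.849217)(1 − 0.967980) = 0.995172
Series (autopilot servo and data-bus coupler): 0.900216 × 0.884158 = 0.795933
Parallel ([0.795933], attitude reference unit, and air-data computer): 1 − (1 − 0.795933)(1 − 0.972031)(1 − 0.802840) = 0.998875
Series ([0.995172] and [0.998875]): 0.995172 × 0.998875 = 0.9941

0.9941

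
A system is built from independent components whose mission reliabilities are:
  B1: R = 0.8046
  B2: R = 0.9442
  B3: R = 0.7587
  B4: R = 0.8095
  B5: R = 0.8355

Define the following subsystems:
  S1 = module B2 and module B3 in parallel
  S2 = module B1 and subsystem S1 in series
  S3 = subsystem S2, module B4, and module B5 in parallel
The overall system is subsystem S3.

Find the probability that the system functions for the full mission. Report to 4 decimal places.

Parallel (B2 and B3): 1 − (1 − 0.944200)(1 − 0.758700) = 0.986535
Series (B1 and [0.986535]): 0.804600 × 0.986535 = 0.793766
Parallel ([0.793766], B4, and B5): 1 − (1 − 0.793766)(1 − 0.809500)(1 − 0.835500) = 0.9935

0.9935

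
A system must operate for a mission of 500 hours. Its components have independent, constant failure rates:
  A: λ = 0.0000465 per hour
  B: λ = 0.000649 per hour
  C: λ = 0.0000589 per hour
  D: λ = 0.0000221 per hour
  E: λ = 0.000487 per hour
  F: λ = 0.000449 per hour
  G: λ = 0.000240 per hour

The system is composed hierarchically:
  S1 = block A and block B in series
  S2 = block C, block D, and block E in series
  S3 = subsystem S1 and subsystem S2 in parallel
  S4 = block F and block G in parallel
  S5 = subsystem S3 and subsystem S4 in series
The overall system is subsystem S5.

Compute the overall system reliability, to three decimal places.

0.906

R(A) = exp(−0.0000465 × 500) = 0.97702
R(B) = exp(−0.000649 × 500) = 0.72289
R(C) = exp(−0.0000589 × 500) = 0.97098
R(D) = exp(−0.0000221 × 500) = 0.98901
R(E) = exp(−0.000487 × 500) = 0.78388
R(F) = exp(−0.000449 × 500) = 0.79892
R(G) = exp(−0.000240 × 500) = 0.88692
Series (A and B): 0.97702 × 0.72289 = 0.70628
Series (C, D, and E): 0.97098 × 0.98901 × 0.78388 = 0.75277
Parallel ([0.70628] and [0.75277]): 1 − (1 − 0.70628)(1 − 0.75277) = 0.92738
Parallel (F and G): 1 − (1 − 0.79892)(1 − 0.88692) = 0.97726
Series ([0.92738] and [0.97726]): 0.92738 × 0.97726 = 0.906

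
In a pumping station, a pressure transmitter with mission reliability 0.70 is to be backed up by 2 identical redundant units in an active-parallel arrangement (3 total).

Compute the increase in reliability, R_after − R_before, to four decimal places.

R_before = 0.70
R_after = 1 − (1 − 0.70)^3 = 0.9730
ΔR = 0.9730 − 0.70 = 0.2730

0.2730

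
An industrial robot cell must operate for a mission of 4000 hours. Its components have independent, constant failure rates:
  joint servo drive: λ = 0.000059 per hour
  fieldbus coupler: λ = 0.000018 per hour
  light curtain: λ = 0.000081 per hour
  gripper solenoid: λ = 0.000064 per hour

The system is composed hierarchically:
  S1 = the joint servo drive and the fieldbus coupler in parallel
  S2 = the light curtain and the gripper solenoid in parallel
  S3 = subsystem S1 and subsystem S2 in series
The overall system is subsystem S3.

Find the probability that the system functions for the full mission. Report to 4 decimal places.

0.9238

R(joint servo drive) = exp(−0.000059 × 4000) = 0.789781
R(fieldbus coupler) = exp(−0.000018 × 4000) = 0.930531
R(light curtain) = exp(−0.000081 × 4000) = 0.723250
R(gripper solenoid) = exp(−0.000064 × 4000) = 0.774142
Parallel (joint servo drive and fieldbus coupler): 1 − (1 − 0.789781)(1 − 0.930531) = 0.985396
Parallel (light curtain and gripper solenoid): 1 − (1 − 0.723250)(1 − 0.774142) = 0.937494
Series ([0.985396] and [0.937494]): 0.985396 × 0.937494 = 0.9238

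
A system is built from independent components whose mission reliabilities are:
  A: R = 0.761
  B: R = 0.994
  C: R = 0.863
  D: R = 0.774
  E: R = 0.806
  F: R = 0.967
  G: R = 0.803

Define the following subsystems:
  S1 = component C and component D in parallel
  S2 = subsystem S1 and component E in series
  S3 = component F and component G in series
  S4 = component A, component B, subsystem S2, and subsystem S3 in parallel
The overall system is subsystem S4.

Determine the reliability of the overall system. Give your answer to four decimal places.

0.9999

Parallel (C and D): 1 − (1 − 0.863000)(1 − 0.774000) = 0.969038
Series ([0.969038] and E): 0.969038 × 0.806000 = 0.781045
Series (F and G): 0.967000 × 0.803000 = 0.776501
Parallel (A, B, [0.781045], and [0.776501]): 1 − (1 − 0.761000)(1 − 0.994000)(1 − 0.781045)(1 − 0.776501) = 0.9999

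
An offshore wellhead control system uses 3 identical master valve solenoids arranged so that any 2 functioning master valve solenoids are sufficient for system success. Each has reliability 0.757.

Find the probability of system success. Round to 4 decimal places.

R = Σ_{i=2}^{3} C(3,i) p^i (1−p)^{3−i} with p = 0.757
C(3,2)·0.757^2·0.243^1 = 0.417753
C(3,3)·0.757^3·0.243^0 = 0.433798
Sum = 0.8516

0.8516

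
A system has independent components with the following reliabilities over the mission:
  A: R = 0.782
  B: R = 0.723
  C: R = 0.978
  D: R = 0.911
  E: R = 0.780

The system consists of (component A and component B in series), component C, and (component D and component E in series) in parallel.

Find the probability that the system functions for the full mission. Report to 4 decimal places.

0.9972

Series (A and B): 0.782000 × 0.723000 = 0.565386
Series (D and E): 0.911000 × 0.780000 = 0.710580
Parallel ([0.565386], C, and [0.710580]): 1 − (1 − 0.565386)(1 − 0.978000)(1 − 0.710580) = 0.9972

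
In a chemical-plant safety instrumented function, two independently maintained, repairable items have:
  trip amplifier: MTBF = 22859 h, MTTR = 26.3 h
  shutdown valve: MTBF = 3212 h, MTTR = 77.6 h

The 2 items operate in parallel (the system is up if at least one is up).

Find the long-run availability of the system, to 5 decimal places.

A(trip amplifier) = MTBF/(MTBF+MTTR) = 22859/(22859+26.3) = 0.998851
A(shutdown valve) = MTBF/(MTBF+MTTR) = 3212/(3212+77.6) = 0.976411
Parallel availability: 1 − (1 − 0.998851)(1 − 0.976411) = 0.99997

0.99997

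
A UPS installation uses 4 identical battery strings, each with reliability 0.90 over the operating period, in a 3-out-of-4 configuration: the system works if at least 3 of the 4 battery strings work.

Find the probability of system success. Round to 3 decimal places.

R = Σ_{i=3}^{4} C(4,i) p^i (1−p)^{4−i} with p = 0.90
C(4,3)·0.90^3·0.10^1 = 0.29160
C(4,4)·0.90^4·0.10^0 = 0.65610
Sum = 0.948

0.948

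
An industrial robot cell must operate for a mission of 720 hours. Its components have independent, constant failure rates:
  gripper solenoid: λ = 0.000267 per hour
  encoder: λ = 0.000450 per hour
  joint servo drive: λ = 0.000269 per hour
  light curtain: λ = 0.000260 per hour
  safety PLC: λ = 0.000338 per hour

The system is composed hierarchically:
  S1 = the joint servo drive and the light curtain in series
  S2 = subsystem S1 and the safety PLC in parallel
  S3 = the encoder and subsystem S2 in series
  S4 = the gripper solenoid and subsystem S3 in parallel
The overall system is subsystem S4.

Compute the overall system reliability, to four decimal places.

R(gripper solenoid) = exp(−0.000267 × 720) = 0.825109
R(encoder) = exp(−0.000450 × 720) = 0.723250
R(joint servo drive) = exp(−0.000269 × 720) = 0.823922
R(light curtain) = exp(−0.000260 × 720) = 0.829278
R(safety PLC) = exp(−0.000338 × 720) = 0.783989
Series (joint servo drive and light curtain): 0.823922 × 0.829278 = 0.683260
Parallel ([0.683260] and safety PLC): 1 − (1 − 0.683260)(1 − 0.783989) = 0.931581
Series (encoder and [0.931581]): 0.723250 × 0.931581 = 0.673766
Parallel (gripper solenoid and [0.673766]): 1 − (1 − 0.825109)(1 − 0.673766) = 0.9429

0.9429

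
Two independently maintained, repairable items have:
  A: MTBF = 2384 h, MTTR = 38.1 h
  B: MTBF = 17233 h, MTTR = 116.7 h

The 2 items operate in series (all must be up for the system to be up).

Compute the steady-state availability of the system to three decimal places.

0.978

A(A) = MTBF/(MTBF+MTTR) = 2384/(2384+38.1) = 0.984270
A(B) = MTBF/(MTBF+MTTR) = 17233/(17233+116.7) = 0.993274
Series availability: 0.984270 × 0.993274 = 0.978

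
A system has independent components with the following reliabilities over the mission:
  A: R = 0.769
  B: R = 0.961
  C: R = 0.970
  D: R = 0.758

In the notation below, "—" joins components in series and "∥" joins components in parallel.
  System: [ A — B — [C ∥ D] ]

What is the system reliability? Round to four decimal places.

Parallel (C and D): 1 − (1 − 0.970000)(1 − 0.758000) = 0.992740
Series (A, B, and [0.992740]): 0.769000 × 0.961000 × 0.992740 = 0.7336

0.7336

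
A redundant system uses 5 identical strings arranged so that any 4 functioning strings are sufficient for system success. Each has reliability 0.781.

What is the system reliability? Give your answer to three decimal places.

R = Σ_{i=4}^{5} C(5,i) p^i (1−p)^{5−i} with p = 0.781
C(5,4)·0.781^4·0.219^1 = 0.40740
C(5,5)·0.781^5·0.219^0 = 0.29057
Sum = 0.698

0.698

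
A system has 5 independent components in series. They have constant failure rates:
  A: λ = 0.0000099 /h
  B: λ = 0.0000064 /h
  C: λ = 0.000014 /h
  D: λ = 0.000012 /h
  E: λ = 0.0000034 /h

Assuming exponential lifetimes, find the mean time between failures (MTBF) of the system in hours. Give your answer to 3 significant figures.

21900

Series of exponential components: λ_sys = Σ λ_i
λ_sys = 0.0000099 + 0.0000064 + 0.000014 + 0.000012 + 0.0000034 = 4.5700e-05 /h
MTBF = 1 / λ_sys = 21900 h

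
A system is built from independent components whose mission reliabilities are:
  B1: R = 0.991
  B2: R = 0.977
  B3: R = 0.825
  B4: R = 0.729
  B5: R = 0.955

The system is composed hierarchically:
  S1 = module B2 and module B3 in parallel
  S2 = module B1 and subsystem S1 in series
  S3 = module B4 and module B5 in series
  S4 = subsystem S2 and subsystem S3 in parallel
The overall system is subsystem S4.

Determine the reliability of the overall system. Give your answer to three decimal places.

0.996

Parallel (B2 and B3): 1 − (1 − 0.97700)(1 − 0.82500) = 0.99598
Series (B1 and [0.99598]): 0.99100 × 0.99598 = 0.98702
Series (B4 and B5): 0.72900 × 0.95500 = 0.69620
Parallel ([0.98702] and [0.69620]): 1 − (1 − 0.98702)(1 − 0.69620) = 0.996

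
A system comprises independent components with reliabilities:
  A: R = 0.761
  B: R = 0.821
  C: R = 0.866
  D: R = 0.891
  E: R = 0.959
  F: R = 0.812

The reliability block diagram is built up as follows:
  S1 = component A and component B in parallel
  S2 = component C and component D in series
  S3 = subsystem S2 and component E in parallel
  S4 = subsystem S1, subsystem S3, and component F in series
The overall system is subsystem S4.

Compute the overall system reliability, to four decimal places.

0.7700

Parallel (A and B): 1 − (1 − 0.761000)(1 − 0.821000) = 0.957219
Series (C and D): 0.866000 × 0.891000 = 0.771606
Parallel ([0.771606] and E): 1 − (1 − 0.771606)(1 − 0.959000) = 0.990636
Series ([0.957219], [0.990636], and F): 0.957219 × 0.990636 × 0.812000 = 0.7700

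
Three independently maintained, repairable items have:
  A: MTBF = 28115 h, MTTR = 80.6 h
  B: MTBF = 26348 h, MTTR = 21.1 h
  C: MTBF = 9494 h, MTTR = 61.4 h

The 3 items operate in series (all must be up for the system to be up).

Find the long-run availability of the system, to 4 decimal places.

A(A) = MTBF/(MTBF+MTTR) = 28115/(28115+80.6) = 0.997141
A(B) = MTBF/(MTBF+MTTR) = 26348/(26348+21.1) = 0.999200
A(C) = MTBF/(MTBF+MTTR) = 9494/(9494+61.4) = 0.993574
Series availability: 0.997141 × 0.999200 × 0.993574 = 0.9899

0.9899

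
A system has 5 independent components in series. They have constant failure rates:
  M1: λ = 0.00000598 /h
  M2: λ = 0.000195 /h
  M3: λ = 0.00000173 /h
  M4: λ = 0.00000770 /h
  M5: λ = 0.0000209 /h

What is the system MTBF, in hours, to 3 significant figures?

Series of exponential components: λ_sys = Σ λ_i
λ_sys = 0.00000598 + 0.000195 + 0.00000173 + 0.00000770 + 0.0000209 = 2.3131e-04 /h
MTBF = 1 / λ_sys = 4320 h

4320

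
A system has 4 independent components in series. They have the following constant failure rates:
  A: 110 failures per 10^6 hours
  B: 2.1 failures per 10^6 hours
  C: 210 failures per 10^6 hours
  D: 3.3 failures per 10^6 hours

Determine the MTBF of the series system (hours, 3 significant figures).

Series of exponential components: λ_sys = Σ λ_i
λ_sys = 0.00011 + 0.0000021 + 0.00021 + 0.0000033 = 3.2540e-04 /h
MTBF = 1 / λ_sys = 3070 h

3070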